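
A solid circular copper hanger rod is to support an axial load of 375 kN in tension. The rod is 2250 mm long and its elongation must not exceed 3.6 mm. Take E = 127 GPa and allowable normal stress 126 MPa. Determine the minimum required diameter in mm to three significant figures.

Required area A ≥ P/σ_allow = 375000/126 = 2976 mm².
For a solid circular section, d ≥ √(4A/π) = 61.56 mm.
Elongation limit: A ≥ PL/(Eδ_allow) = 375000·2250/(127000·3.6) = 1845 mm² ⇒ d ≥ 48.47 mm.
The stress limit governs.

61.6 mm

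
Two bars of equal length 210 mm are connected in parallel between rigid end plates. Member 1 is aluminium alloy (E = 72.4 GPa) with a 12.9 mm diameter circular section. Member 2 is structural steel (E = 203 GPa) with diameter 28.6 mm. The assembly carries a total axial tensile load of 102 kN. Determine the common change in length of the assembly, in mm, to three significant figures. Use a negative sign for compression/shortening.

A_1 = 130.7 mm².
A_2 = 642.4 mm².
Equal strain + equilibrium ⇒ each member carries load in proportion to AE: A₁E₁ = 9463000 N, A₂E₂ = 130400000 N, ΣAE = 139900000 N.
δ = PL/ΣAE = 102000·210/139900000 = 0.1531 mm.

0.153 mm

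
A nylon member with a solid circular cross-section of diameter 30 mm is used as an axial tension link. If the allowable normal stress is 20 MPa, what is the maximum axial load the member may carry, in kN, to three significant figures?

14.1 kN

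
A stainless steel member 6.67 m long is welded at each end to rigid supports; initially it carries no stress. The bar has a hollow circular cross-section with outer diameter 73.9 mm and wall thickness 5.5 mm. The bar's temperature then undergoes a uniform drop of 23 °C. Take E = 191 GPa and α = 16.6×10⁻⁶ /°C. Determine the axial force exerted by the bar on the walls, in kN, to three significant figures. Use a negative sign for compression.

86.2 kN

Free thermal expansion αLΔT = 16.6e-6 · 6670 · -23 = -2.547 mm.
The walls impose strain ε = −(-2.547)/6670 = 3.8180e-04; σ = Eε = 191000 · 3.8180e-04 = 72.92 MPa.
Wall reaction R = σ·A = 72.92·1182 = 86190 N = 86.19 kN.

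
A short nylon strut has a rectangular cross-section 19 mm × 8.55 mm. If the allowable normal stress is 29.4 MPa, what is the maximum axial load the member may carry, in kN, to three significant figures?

4.78 kN

A = 162.5 mm².
P_max = σ_allow · A = 29.4 · 162.5 = 4776 N = 4.776 kN.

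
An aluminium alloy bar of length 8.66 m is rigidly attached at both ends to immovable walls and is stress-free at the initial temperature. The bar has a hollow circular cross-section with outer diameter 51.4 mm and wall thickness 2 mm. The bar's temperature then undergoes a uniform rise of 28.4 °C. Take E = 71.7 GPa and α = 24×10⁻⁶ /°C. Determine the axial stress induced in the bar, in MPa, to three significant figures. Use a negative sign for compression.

Free thermal expansion αLΔT = 24e-6 · 8660 · 28.4 = 5.903 mm.
The walls impose strain ε = −(5.903)/8660 = -6.8160e-04; σ = Eε = 71700 · -6.8160e-04 = -48.87 MPa.

-48.9 MPa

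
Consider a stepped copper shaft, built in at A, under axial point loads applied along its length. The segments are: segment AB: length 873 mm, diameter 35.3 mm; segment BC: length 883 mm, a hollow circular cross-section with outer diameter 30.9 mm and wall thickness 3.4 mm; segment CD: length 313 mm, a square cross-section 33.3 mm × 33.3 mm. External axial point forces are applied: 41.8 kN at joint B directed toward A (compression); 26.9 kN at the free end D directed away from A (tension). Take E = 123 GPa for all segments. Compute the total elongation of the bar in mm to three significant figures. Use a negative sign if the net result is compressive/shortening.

0.611 mm

Internal axial forces (sectioning from the free end, tension +): N_CD = 26.9 kN, N_BC = 26.9 kN, N_AB = -14.9 kN.
A_AB = 978.7 mm².
A_BC = 293.7 mm².
A_CD = 1109 mm².
δ_AB = -14900·873/(978.7·123000) = -0.1081 mm
δ_BC = 26900·883/(293.7·123000) = 0.6574 mm
δ_CD = 26900·313/(1109·123000) = 0.06173 mm
δ = Σδ_i = 0.6111 mm.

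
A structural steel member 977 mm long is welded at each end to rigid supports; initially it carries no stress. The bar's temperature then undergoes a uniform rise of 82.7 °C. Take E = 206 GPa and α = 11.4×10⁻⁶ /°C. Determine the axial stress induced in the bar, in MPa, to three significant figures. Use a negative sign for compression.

-194 MPa

Free thermal expansion αLΔT = 11.4e-6 · 977 · 82.7 = 0.9211 mm.
The walls impose strain ε = −(0.9211)/977 = -9.4278e-04; σ = Eε = 206000 · -9.4278e-04 = -194.2 MPa.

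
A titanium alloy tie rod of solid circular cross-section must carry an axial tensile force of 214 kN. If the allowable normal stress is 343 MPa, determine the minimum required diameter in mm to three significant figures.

Required area A ≥ P/σ_allow = 214000/343 = 623.9 mm².
For a solid circular section, d ≥ √(4A/π) = 28.18 mm.

28.2 mm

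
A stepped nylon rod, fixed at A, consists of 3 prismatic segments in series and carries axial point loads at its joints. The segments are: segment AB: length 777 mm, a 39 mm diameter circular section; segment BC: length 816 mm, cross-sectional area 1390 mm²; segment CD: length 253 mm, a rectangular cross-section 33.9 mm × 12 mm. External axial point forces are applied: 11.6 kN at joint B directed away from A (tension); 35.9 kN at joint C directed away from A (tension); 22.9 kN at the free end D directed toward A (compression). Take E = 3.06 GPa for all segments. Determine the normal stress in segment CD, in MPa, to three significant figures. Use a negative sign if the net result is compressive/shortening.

Internal axial forces (sectioning from the free end, tension +): N_CD = -22.9 kN, N_BC = 13 kN, N_AB = 24.6 kN.
A_CD = 406.8 mm².
σ_CD = N_CD/A_CD = -22900/406.8 = -56.29 MPa.

-56.3 MPa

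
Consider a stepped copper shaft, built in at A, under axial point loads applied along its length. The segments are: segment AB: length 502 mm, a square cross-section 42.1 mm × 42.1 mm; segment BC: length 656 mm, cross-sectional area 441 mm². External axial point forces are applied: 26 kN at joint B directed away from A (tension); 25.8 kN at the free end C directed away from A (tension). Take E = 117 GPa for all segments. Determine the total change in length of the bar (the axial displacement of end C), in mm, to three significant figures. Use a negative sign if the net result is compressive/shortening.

0.453 mm

Internal axial forces (sectioning from the free end, tension +): N_BC = 25.8 kN, N_AB = 51.8 kN.
A_AB = 1772 mm².
δ_AB = 51800·502/(1772·117000) = 0.1254 mm
δ_BC = 25800·656/(441·117000) = 0.328 mm
δ = Σδ_i = 0.4534 mm.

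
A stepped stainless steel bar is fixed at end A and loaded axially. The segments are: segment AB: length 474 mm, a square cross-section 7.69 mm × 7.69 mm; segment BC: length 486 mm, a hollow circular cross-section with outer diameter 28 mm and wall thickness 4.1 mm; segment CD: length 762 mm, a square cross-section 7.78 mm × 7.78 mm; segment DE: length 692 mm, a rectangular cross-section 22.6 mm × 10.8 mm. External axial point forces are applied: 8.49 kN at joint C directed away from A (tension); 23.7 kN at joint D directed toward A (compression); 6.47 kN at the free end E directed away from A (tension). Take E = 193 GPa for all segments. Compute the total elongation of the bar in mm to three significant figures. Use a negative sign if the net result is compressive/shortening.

Internal axial forces (sectioning from the free end, tension +): N_DE = 6.47 kN, N_CD = -17.23 kN, N_BC = -8.74 kN, N_AB = -8.74 kN.
A_AB = 59.14 mm².
A_BC = 307.8 mm².
A_CD = 60.53 mm².
A_DE = 244.1 mm².
δ_AB = -8740·474/(59.14·193000) = -0.363 mm
δ_BC = -8740·486/(307.8·193000) = -0.07149 mm
δ_CD = -17230·762/(60.53·193000) = -1.124 mm
δ_DE = 6470·692/(244.1·193000) = 0.09504 mm
δ = Σδ_i = -1.463 mm.

-1.46 mm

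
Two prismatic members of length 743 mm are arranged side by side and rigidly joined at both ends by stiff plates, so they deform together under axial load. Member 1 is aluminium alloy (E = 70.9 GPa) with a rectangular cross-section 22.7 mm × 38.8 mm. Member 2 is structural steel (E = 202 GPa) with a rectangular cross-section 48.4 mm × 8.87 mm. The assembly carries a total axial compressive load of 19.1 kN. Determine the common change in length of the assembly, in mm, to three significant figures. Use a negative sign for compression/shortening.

-0.0951 mm

A_1 = 880.8 mm².
A_2 = 429.3 mm².
Equal strain + equilibrium ⇒ each member carries load in proportion to AE: A₁E₁ = 62450000 N, A₂E₂ = 86720000 N, ΣAE = 149200000 N.
δ = PL/ΣAE = -19100·743/149200000 = -0.09514 mm.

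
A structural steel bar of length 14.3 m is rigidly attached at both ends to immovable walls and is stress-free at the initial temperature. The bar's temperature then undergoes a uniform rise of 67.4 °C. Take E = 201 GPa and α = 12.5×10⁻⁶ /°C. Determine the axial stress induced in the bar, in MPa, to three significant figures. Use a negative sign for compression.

-169 MPa

Free thermal expansion αLΔT = 12.5e-6 · 14300 · 67.4 = 12.05 mm.
The walls impose strain ε = −(12.05)/14300 = -8.4250e-04; σ = Eε = 201000 · -8.4250e-04 = -169.3 MPa.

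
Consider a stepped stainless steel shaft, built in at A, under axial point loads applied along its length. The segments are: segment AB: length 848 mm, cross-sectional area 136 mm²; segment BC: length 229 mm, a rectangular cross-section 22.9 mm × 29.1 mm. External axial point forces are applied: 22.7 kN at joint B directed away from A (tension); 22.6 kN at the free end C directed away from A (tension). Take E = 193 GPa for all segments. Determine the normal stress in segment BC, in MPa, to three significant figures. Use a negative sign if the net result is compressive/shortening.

33.9 MPa

Internal axial forces (sectioning from the free end, tension +): N_BC = 22.6 kN, N_AB = 45.3 kN.
A_BC = 666.4 mm².
σ_BC = N_BC/A_BC = 22600/666.4 = 33.91 MPa.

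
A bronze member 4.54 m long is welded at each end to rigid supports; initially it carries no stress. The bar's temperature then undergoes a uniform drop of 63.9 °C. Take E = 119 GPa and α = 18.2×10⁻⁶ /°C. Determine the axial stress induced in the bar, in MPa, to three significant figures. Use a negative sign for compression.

138 MPa

Free thermal expansion αLΔT = 18.2e-6 · 4540 · -63.9 = -5.28 mm.
The walls impose strain ε = −(-5.28)/4540 = 1.1630e-03; σ = Eε = 119000 · 1.1630e-03 = 138.4 MPa.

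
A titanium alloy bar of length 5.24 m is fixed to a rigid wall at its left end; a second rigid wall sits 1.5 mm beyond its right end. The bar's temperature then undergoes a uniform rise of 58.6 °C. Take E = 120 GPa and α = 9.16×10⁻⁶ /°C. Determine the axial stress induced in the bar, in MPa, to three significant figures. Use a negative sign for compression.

-30.1 MPa

Free thermal expansion αLΔT = 9.16e-6 · 5240 · 58.6 = 2.813 mm.
The walls engage after the gap closes; constrained expansion = 2.813 − 1.5 = 1.313 mm.
The walls impose strain ε = −(1.313)/5240 = -2.5052e-04; σ = Eε = 120000 · -2.5052e-04 = -30.06 MPa.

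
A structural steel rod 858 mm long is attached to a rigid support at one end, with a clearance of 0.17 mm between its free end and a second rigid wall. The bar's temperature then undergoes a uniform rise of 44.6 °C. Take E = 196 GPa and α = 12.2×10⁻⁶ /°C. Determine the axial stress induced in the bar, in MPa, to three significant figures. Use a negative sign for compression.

-67.8 MPa

Free thermal expansion αLΔT = 12.2e-6 · 858 · 44.6 = 0.4669 mm.
The walls engage after the gap closes; constrained expansion = 0.4669 − 0.17 = 0.2969 mm.
The walls impose strain ε = −(0.2969)/858 = -3.4598e-04; σ = Eε = 196000 · -3.4598e-04 = -67.81 MPa.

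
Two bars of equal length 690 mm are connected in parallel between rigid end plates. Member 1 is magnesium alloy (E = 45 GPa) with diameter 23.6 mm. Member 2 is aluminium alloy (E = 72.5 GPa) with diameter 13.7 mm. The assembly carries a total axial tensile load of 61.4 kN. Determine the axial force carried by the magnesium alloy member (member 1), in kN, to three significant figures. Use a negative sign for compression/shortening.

A_1 = 437.4 mm².
A_2 = 147.4 mm².
Equal strain + equilibrium ⇒ each member carries load in proportion to AE: A₁E₁ = 19680000 N, A₂E₂ = 10690000 N, ΣAE = 30370000 N.
F₁ = P·A₁E₁/ΣAE = 61400·19680000/30370000 = 39790 N.

39.8 kN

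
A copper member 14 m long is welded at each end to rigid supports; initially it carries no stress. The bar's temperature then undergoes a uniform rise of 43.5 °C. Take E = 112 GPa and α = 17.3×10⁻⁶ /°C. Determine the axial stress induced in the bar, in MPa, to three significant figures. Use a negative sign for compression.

-84.3 MPa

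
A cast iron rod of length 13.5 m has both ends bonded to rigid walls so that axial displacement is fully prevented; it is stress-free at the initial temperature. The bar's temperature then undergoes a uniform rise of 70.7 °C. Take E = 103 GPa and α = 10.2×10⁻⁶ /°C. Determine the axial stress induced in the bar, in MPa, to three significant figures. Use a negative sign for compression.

Free thermal expansion αLΔT = 10.2e-6 · 13500 · 70.7 = 9.735 mm.
The walls impose strain ε = −(9.735)/13500 = -7.2114e-04; σ = Eε = 103000 · -7.2114e-04 = -74.28 MPa.

-74.3 MPa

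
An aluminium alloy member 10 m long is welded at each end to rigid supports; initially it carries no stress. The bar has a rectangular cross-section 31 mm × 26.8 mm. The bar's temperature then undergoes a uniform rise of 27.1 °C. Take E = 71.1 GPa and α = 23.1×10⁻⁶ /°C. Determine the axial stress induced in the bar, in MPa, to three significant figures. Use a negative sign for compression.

-44.5 MPa

Free thermal expansion αLΔT = 23.1e-6 · 10000 · 27.1 = 6.26 mm.
The walls impose strain ε = −(6.26)/10000 = -6.2601e-04; σ = Eε = 71100 · -6.2601e-04 = -44.51 MPa.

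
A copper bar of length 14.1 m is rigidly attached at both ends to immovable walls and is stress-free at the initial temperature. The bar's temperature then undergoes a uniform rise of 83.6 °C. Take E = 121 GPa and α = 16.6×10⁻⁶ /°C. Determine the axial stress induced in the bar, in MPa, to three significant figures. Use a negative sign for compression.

-168 MPa

Free thermal expansion αLΔT = 16.6e-6 · 14100 · 83.6 = 19.57 mm.
The walls impose strain ε = −(19.57)/14100 = -1.3878e-03; σ = Eε = 121000 · -1.3878e-03 = -167.9 MPa.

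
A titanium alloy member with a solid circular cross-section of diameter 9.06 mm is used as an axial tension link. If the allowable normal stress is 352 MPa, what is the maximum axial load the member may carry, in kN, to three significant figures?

A = 64.47 mm².
P_max = σ_allow · A = 352 · 64.47 = 22690 N = 22.69 kN.

22.7 kN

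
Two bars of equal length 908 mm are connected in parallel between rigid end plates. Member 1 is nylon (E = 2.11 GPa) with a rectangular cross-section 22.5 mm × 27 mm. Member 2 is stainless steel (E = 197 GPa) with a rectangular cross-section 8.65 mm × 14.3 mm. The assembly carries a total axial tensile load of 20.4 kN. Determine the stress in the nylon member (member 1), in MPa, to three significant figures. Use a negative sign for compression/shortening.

1.68 MPa

A_1 = 607.5 mm².
A_2 = 123.7 mm².
Equal strain + equilibrium ⇒ each member carries load in proportion to AE: A₁E₁ = 1282000 N, A₂E₂ = 24370000 N, ΣAE = 25650000 N.
σ₁ = P·E₁/ΣAE = 20400·2110/25650000 = 1.678 MPa.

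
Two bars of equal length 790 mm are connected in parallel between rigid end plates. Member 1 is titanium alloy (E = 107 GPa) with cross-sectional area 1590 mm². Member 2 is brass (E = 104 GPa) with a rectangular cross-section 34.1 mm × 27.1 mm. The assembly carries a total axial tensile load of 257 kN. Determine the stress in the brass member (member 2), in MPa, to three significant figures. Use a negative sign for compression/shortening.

100 MPa

A_2 = 924.1 mm².
Equal strain + equilibrium ⇒ each member carries load in proportion to AE: A₁E₁ = 170100000 N, A₂E₂ = 96110000 N, ΣAE = 266200000 N.
σ₂ = P·E₂/ΣAE = 257000·104000/266200000 = 100.4 MPa.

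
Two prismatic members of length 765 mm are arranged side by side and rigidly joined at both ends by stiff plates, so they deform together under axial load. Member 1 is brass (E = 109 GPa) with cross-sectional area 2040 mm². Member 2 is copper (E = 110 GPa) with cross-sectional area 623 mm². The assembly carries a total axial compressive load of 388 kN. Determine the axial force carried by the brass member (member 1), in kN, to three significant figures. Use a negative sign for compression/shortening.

Equal strain + equilibrium ⇒ each member carries load in proportion to AE: A₁E₁ = 222400000 N, A₂E₂ = 68530000 N, ΣAE = 290900000 N.
F₁ = P·A₁E₁/ΣAE = -388000·222400000/290900000 = -296600 N.

-297 kN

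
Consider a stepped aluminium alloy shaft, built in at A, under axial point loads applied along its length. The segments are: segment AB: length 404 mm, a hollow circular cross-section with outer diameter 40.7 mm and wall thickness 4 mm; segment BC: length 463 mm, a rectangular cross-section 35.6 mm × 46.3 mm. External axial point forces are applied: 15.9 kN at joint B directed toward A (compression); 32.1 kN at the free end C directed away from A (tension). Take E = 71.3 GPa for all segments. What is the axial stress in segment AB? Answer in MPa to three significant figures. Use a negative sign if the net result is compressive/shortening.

Internal axial forces (sectioning from the free end, tension +): N_BC = 32.1 kN, N_AB = 16.2 kN.
A_AB = 461.2 mm².
σ_AB = N_AB/A_AB = 16200/461.2 = 35.13 MPa.

35.1 MPa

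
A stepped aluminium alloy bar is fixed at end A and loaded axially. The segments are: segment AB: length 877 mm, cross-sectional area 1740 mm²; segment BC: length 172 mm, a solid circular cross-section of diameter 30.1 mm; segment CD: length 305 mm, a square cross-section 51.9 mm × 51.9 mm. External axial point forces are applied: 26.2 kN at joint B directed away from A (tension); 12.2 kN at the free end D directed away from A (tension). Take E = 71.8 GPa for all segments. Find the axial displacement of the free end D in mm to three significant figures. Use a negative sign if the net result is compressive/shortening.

0.330 mm

Internal axial forces (sectioning from the free end, tension +): N_CD = 12.2 kN, N_BC = 12.2 kN, N_AB = 38.4 kN.
A_BC = 711.6 mm².
A_CD = 2694 mm².
δ_AB = 38400·877/(1740·71800) = 0.2696 mm
δ_BC = 12200·172/(711.6·71800) = 0.04107 mm
δ_CD = 12200·305/(2694·71800) = 0.01924 mm
δ = Σδ_i = 0.3299 mm.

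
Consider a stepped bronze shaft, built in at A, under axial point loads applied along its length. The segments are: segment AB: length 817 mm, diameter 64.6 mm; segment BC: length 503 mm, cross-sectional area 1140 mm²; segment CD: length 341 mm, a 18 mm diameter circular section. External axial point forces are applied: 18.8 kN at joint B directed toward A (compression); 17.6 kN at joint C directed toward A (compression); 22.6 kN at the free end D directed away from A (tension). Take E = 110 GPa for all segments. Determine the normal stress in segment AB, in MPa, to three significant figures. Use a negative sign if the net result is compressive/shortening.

Internal axial forces (sectioning from the free end, tension +): N_CD = 22.6 kN, N_BC = 5 kN, N_AB = -13.8 kN.
A_AB = 3278 mm².
σ_AB = N_AB/A_AB = -13800/3278 = -4.21 MPa.

-4.21 MPa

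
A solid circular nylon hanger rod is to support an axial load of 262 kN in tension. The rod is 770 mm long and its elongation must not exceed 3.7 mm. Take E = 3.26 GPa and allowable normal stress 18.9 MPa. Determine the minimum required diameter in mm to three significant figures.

Required area A ≥ P/σ_allow = 262000/18.9 = 13860 mm².
For a solid circular section, d ≥ √(4A/π) = 132.9 mm.
Elongation limit: A ≥ PL/(Eδ_allow) = 262000·770/(3260·3.7) = 16730 mm² ⇒ d ≥ 145.9 mm.
The elongation limit governs.

146 mm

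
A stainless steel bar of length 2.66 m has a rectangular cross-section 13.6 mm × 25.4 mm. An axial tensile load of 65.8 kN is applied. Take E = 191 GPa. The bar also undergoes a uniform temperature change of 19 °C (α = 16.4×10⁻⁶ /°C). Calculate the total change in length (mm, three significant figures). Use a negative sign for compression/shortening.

3.48 mm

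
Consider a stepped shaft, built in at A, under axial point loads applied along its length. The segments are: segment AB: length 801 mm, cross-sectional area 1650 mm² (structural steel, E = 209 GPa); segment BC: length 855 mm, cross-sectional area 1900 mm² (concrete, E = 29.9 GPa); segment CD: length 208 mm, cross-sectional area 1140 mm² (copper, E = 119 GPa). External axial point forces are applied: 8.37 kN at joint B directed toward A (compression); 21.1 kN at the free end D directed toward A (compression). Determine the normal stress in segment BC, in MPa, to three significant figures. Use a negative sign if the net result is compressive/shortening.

Internal axial forces (sectioning from the free end, tension +): N_CD = -21.1 kN, N_BC = -21.1 kN, N_AB = -29.47 kN.
σ_BC = N_BC/A_BC = -21100/1900 = -11.11 MPa.

-11.1 MPa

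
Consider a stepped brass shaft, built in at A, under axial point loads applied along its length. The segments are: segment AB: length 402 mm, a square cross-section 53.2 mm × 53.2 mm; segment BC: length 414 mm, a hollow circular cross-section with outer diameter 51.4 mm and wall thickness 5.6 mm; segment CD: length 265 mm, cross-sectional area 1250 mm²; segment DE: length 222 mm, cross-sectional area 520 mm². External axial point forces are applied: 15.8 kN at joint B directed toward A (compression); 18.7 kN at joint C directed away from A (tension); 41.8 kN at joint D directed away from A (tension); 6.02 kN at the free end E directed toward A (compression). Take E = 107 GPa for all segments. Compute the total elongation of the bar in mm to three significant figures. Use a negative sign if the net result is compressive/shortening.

0.360 mm

Internal axial forces (sectioning from the free end, tension +): N_DE = -6.02 kN, N_CD = 35.78 kN, N_BC = 54.48 kN, N_AB = 38.68 kN.
A_AB = 2830 mm².
A_BC = 805.8 mm².
δ_AB = 38680·402/(2830·107000) = 0.05135 mm
δ_BC = 54480·414/(805.8·107000) = 0.2616 mm
δ_CD = 35780·265/(1250·107000) = 0.07089 mm
δ_DE = -6020·222/(520·107000) = -0.02402 mm
δ = Σδ_i = 0.3598 mm.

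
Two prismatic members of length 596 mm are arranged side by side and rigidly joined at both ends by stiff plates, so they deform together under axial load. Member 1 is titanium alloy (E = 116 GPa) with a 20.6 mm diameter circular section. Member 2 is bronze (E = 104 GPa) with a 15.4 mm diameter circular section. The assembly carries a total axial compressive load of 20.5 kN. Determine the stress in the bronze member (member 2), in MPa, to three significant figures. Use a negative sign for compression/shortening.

A_1 = 333.3 mm².
A_2 = 186.3 mm².
Equal strain + equilibrium ⇒ each member carries load in proportion to AE: A₁E₁ = 38660000 N, A₂E₂ = 19370000 N, ΣAE = 58030000 N.
σ₂ = P·E₂/ΣAE = -20500·104000/58030000 = -36.74 MPa.

-36.7 MPa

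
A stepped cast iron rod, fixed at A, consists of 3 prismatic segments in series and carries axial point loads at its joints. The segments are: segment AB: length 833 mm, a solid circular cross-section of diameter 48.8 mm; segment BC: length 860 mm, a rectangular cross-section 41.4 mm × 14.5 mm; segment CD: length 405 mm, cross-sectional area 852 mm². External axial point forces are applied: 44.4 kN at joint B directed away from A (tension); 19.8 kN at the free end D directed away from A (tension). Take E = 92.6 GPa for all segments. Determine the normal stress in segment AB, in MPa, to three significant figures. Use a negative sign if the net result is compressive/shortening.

34.3 MPa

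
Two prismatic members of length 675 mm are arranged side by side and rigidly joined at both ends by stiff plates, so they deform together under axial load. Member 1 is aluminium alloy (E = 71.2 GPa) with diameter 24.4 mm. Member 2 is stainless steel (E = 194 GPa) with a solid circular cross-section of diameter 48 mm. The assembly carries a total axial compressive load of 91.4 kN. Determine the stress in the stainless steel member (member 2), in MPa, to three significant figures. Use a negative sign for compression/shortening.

A_1 = 467.6 mm².
A_2 = 1810 mm².
Equal strain + equilibrium ⇒ each member carries load in proportion to AE: A₁E₁ = 33290000 N, A₂E₂ = 351100000 N, ΣAE = 384300000 N.
σ₂ = P·E₂/ΣAE = -91400·194000/384300000 = -46.13 MPa.

-46.1 MPa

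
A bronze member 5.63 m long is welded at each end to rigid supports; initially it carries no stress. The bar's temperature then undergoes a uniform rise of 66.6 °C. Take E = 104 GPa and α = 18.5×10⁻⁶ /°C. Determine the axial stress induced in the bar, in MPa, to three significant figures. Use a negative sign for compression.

Free thermal expansion αLΔT = 18.5e-6 · 5630 · 66.6 = 6.937 mm.
The walls impose strain ε = −(6.937)/5630 = -1.2321e-03; σ = Eε = 104000 · -1.2321e-03 = -128.1 MPa.

-128 MPa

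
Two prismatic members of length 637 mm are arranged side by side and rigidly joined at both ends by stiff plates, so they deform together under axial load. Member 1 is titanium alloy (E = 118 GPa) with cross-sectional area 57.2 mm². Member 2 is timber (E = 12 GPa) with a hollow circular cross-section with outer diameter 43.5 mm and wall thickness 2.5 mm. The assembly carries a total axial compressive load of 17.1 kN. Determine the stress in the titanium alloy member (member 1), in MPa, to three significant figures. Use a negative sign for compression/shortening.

A_2 = 322 mm².
Equal strain + equilibrium ⇒ each member carries load in proportion to AE: A₁E₁ = 6750000 N, A₂E₂ = 3864000 N, ΣAE = 10610000 N.
σ₁ = P·E₁/ΣAE = -17100·118000/10610000 = -190.1 MPa.

-190 MPa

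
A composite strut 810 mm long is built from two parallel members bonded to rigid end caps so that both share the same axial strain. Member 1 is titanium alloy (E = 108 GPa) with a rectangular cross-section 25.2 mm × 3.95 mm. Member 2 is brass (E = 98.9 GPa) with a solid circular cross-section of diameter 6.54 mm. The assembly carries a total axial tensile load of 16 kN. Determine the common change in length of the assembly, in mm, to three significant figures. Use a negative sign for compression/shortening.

0.921 mm

A_1 = 99.54 mm².
A_2 = 33.59 mm².
Equal strain + equilibrium ⇒ each member carries load in proportion to AE: A₁E₁ = 10750000 N, A₂E₂ = 3322000 N, ΣAE = 14070000 N.
δ = PL/ΣAE = 16000·810/14070000 = 0.9209 mm.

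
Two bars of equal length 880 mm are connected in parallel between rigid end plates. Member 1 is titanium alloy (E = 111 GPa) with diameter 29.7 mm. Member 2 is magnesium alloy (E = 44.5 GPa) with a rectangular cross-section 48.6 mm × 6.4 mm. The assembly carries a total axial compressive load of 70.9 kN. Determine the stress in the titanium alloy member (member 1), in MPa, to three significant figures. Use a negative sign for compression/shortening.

-86.7 MPa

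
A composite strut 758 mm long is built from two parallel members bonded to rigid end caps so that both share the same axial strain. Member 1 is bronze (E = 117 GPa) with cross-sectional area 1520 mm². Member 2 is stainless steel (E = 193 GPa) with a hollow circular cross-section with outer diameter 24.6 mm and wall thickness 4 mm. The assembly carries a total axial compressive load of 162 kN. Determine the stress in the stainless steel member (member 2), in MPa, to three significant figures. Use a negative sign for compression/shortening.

-137 MPa

A_2 = 258.9 mm².
Equal strain + equilibrium ⇒ each member carries load in proportion to AE: A₁E₁ = 177800000 N, A₂E₂ = 49960000 N, ΣAE = 227800000 N.
σ₂ = P·E₂/ΣAE = -162000·193000/227800000 = -137.3 MPa.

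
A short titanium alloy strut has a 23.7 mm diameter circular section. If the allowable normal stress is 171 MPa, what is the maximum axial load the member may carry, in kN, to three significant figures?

A = 441.2 mm².
P_max = σ_allow · A = 171 · 441.2 = 75440 N = 75.44 kN.

75.4 kN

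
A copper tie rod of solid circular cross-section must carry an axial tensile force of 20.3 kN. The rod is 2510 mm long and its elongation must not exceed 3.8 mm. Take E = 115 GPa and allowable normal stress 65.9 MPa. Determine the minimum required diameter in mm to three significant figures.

Required area A ≥ P/σ_allow = 20300/65.9 = 308 mm².
For a solid circular section, d ≥ √(4A/π) = 19.8 mm.
Elongation limit: A ≥ PL/(Eδ_allow) = 20300·2510/(115000·3.8) = 116.6 mm² ⇒ d ≥ 12.18 mm.
The stress limit governs.

19.8 mm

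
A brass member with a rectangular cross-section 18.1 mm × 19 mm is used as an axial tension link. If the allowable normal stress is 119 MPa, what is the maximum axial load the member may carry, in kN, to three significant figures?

40.9 kN

A = 343.9 mm².
P_max = σ_allow · A = 119 · 343.9 = 40920 N = 40.92 kN.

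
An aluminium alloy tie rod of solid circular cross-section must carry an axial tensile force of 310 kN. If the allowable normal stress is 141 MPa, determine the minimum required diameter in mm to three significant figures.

52.9 mm

Required area A ≥ P/σ_allow = 310000/141 = 2199 mm².
For a solid circular section, d ≥ √(4A/π) = 52.91 mm.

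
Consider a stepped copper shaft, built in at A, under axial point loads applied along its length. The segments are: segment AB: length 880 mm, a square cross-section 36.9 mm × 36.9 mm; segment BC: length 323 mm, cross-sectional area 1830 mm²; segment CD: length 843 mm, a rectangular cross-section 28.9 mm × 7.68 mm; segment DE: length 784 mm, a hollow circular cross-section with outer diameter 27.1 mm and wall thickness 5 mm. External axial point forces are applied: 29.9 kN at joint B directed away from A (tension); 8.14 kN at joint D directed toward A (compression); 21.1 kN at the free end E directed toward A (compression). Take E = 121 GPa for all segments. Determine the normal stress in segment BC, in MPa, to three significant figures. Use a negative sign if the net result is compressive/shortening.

Internal axial forces (sectioning from the free end, tension +): N_DE = -21.1 kN, N_CD = -29.24 kN, N_BC = -29.24 kN, N_AB = 0.66 kN.
σ_BC = N_BC/A_BC = -29240/1830 = -15.98 MPa.

-16.0 MPa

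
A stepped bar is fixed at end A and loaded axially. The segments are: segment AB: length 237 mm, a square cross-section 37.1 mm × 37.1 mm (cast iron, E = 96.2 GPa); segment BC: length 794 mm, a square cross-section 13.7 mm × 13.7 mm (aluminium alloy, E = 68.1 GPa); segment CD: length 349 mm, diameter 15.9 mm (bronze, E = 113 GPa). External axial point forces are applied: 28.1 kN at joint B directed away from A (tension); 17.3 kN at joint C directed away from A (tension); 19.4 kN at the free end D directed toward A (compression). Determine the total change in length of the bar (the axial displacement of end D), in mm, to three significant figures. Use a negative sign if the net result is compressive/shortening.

Internal axial forces (sectioning from the free end, tension +): N_CD = -19.4 kN, N_BC = -2.1 kN, N_AB = 26 kN.
A_AB = 1376 mm².
A_BC = 187.7 mm².
A_CD = 198.6 mm².
δ_AB = 26000·237/(1376·96200) = 0.04654 mm
δ_BC = -2100·794/(187.7·68100) = -0.1305 mm
δ_CD = -19400·349/(198.6·113000) = -0.3018 mm
δ = Σδ_i = -0.3857 mm.

-0.386 mm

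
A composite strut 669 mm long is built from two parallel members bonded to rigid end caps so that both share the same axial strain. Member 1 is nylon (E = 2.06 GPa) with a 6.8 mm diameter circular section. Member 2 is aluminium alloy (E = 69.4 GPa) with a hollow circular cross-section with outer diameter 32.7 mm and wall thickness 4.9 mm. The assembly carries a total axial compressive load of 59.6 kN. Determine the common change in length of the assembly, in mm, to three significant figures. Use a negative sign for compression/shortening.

-1.34 mm

A_1 = 36.32 mm².
A_2 = 427.9 mm².
Equal strain + equilibrium ⇒ each member carries load in proportion to AE: A₁E₁ = 74810 N, A₂E₂ = 29700000 N, ΣAE = 29770000 N.
δ = PL/ΣAE = -59600·669/29770000 = -1.339 mm.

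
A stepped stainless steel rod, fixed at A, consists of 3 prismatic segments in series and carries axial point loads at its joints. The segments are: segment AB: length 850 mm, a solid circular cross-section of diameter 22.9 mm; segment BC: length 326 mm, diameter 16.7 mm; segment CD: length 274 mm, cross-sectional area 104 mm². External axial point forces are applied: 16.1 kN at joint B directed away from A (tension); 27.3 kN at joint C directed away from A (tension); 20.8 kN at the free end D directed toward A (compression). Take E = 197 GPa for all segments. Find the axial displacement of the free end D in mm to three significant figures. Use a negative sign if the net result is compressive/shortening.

0.00769 mm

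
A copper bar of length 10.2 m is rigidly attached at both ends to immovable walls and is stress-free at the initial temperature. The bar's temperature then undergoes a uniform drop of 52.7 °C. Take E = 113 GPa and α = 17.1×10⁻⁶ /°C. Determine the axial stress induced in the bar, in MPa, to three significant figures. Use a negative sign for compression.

102 MPa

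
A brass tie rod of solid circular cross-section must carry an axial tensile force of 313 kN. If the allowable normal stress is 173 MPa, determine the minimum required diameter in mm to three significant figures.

Required area A ≥ P/σ_allow = 313000/173 = 1809 mm².
For a solid circular section, d ≥ √(4A/π) = 48 mm.

48.0 mm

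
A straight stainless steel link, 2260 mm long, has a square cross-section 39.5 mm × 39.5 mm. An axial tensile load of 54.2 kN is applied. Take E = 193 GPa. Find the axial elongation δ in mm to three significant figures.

0.407 mm

A = 1560 mm².
δ_mech = NL/(AE) = 54200·2260/(1560·193000) = 0.4068 mm.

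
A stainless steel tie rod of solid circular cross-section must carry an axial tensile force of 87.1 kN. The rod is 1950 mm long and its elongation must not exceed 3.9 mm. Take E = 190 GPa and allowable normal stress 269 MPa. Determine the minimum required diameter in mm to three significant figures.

Required area A ≥ P/σ_allow = 87100/269 = 323.8 mm².
For a solid circular section, d ≥ √(4A/π) = 20.3 mm.
Elongation limit: A ≥ PL/(Eδ_allow) = 87100·1950/(190000·3.9) = 229.2 mm² ⇒ d ≥ 17.08 mm.
The stress limit governs.

20.3 mm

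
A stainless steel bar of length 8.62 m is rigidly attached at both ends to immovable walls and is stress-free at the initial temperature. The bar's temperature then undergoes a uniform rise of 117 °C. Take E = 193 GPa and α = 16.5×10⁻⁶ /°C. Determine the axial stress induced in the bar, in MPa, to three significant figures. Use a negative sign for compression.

-373 MPa

Free thermal expansion αLΔT = 16.5e-6 · 8620 · 117 = 16.64 mm.
The walls impose strain ε = −(16.64)/8620 = -1.9305e-03; σ = Eε = 193000 · -1.9305e-03 = -372.6 MPa.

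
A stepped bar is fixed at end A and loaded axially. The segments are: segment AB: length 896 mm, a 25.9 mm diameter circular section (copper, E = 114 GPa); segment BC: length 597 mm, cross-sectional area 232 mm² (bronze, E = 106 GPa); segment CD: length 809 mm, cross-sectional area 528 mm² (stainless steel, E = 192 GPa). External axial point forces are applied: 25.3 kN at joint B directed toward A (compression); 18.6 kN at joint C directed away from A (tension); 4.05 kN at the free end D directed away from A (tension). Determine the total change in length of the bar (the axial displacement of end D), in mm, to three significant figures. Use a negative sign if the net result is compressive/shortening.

0.543 mm

Internal axial forces (sectioning from the free end, tension +): N_CD = 4.05 kN, N_BC = 22.65 kN, N_AB = -2.65 kN.
A_AB = 526.9 mm².
δ_AB = -2650·896/(526.9·114000) = -0.03953 mm
δ_BC = 22650·597/(232·106000) = 0.5499 mm
δ_CD = 4050·809/(528·192000) = 0.03232 mm
δ = Σδ_i = 0.5426 mm.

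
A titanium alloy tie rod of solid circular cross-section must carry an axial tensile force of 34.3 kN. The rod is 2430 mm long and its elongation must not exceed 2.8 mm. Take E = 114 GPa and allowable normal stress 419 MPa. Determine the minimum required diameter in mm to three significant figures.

Required area A ≥ P/σ_allow = 34300/419 = 81.86 mm².
For a solid circular section, d ≥ √(4A/π) = 10.21 mm.
Elongation limit: A ≥ PL/(Eδ_allow) = 34300·2430/(114000·2.8) = 261.1 mm² ⇒ d ≥ 18.23 mm.
The elongation limit governs.

18.2 mm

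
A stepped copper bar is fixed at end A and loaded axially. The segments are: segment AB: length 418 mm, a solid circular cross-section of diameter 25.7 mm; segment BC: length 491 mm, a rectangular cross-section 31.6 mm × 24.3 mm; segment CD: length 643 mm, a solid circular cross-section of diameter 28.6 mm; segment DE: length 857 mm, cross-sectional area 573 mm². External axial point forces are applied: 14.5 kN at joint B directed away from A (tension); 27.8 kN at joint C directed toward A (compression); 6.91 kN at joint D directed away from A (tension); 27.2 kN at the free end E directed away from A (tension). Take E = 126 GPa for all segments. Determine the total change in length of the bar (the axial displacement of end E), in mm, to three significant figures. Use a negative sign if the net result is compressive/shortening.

0.759 mm

Internal axial forces (sectioning from the free end, tension +): N_DE = 27.2 kN, N_CD = 34.11 kN, N_BC = 6.31 kN, N_AB = 20.81 kN.
A_AB = 518.7 mm².
A_BC = 767.9 mm².
A_CD = 642.4 mm².
δ_AB = 20810·418/(518.7·126000) = 0.1331 mm
δ_BC = 6310·491/(767.9·126000) = 0.03202 mm
δ_CD = 34110·643/(642.4·126000) = 0.271 mm
δ_DE = 27200·857/(573·126000) = 0.3229 mm
δ = Σδ_i = 0.7589 mm.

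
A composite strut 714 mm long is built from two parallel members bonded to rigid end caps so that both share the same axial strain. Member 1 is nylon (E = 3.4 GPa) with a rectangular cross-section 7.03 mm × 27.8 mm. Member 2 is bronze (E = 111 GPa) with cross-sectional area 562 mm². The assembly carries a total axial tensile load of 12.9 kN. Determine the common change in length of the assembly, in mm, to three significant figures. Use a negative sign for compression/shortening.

A_1 = 195.4 mm².
Equal strain + equilibrium ⇒ each member carries load in proportion to AE: A₁E₁ = 664500 N, A₂E₂ = 62380000 N, ΣAE = 63050000 N.
δ = PL/ΣAE = 12900·714/63050000 = 0.1461 mm.

0.146 mm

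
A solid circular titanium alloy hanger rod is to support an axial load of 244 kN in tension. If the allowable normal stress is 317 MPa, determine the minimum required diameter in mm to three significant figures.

Required area A ≥ P/σ_allow = 244000/317 = 769.7 mm².
For a solid circular section, d ≥ √(4A/π) = 31.31 mm.

31.3 mm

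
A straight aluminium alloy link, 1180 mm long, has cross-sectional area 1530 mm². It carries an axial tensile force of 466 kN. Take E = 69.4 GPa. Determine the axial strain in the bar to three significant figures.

0.00439

σ = N/A = 304.6 MPa; ε = σ/E = 304.6/69400 = 4.389e-03.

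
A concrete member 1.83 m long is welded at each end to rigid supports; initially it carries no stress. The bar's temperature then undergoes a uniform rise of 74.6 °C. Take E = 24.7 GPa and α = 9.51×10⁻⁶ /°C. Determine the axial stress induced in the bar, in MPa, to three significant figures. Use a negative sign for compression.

-17.5 MPa

Free thermal expansion αLΔT = 9.51e-6 · 1830 · 74.6 = 1.298 mm.
The walls impose strain ε = −(1.298)/1830 = -7.0945e-04; σ = Eε = 24700 · -7.0945e-04 = -17.52 MPa.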